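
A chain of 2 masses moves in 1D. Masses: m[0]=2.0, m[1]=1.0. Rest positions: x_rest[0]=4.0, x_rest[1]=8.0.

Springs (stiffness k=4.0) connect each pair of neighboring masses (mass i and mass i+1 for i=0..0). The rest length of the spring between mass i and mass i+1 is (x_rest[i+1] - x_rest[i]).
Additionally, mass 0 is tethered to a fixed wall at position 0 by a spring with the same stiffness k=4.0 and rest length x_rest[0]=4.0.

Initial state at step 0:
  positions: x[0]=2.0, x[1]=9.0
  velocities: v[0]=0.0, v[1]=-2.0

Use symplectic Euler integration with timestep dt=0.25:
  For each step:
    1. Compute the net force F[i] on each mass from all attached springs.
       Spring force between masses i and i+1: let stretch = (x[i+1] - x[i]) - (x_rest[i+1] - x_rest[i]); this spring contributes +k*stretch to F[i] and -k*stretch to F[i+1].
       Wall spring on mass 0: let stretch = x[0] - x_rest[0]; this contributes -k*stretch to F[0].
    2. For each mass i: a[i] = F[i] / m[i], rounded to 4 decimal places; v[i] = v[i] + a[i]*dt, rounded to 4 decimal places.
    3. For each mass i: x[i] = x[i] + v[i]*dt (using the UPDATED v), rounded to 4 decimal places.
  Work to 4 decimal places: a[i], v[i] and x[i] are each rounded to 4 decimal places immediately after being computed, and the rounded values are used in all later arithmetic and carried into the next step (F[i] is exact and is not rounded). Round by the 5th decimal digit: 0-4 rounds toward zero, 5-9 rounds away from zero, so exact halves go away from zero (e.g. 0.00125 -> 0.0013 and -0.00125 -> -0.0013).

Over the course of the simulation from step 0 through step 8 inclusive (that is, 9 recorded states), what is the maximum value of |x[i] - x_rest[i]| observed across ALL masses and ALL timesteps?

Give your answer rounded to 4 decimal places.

Answer: 3.3310

Derivation:
Step 0: x=[2.0000 9.0000] v=[0.0000 -2.0000]
Step 1: x=[2.6250 7.7500] v=[2.5000 -5.0000]
Step 2: x=[3.5625 6.2188] v=[3.7500 -6.1250]
Step 3: x=[4.3867 5.0235] v=[3.2969 -4.7813]
Step 4: x=[4.7422 4.6690] v=[1.4220 -1.4181]
Step 5: x=[4.4958 5.3328] v=[-0.9857 2.6551]
Step 6: x=[3.7920 6.7873] v=[-2.8151 5.8181]
Step 7: x=[2.9886 8.4930] v=[-3.2135 6.8228]
Step 8: x=[2.4997 9.8226] v=[-1.9556 5.3184]
Max displacement = 3.3310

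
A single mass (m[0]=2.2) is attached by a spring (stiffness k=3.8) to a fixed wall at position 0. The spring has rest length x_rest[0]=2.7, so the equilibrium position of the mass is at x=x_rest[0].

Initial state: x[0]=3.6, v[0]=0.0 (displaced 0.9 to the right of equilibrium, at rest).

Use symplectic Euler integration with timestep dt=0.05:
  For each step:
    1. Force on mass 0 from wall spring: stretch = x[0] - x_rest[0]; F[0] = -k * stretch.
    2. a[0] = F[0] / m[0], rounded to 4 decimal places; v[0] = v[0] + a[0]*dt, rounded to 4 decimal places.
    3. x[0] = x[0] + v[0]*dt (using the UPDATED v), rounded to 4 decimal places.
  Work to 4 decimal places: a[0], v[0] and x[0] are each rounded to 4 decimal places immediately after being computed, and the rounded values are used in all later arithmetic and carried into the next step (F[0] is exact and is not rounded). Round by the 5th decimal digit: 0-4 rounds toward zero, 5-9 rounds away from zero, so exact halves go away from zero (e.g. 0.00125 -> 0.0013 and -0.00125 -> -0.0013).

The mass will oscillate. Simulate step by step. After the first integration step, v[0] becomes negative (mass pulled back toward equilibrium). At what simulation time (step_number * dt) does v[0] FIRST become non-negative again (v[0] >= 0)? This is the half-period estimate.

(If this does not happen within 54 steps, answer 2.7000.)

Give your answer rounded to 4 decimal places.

Answer: 2.4000

Derivation:
Step 0: x=[3.6000] v=[0.0000]
Step 1: x=[3.5961] v=[-0.0777]
Step 2: x=[3.5883] v=[-0.1551]
Step 3: x=[3.5767] v=[-0.2318]
Step 4: x=[3.5613] v=[-0.3075]
Step 5: x=[3.5422] v=[-0.3819]
Step 6: x=[3.5195] v=[-0.4546]
Step 7: x=[3.4932] v=[-0.5254]
Step 8: x=[3.4635] v=[-0.5939]
Step 9: x=[3.4305] v=[-0.6598]
Step 10: x=[3.3944] v=[-0.7229]
Step 11: x=[3.3553] v=[-0.7829]
Step 12: x=[3.3133] v=[-0.8395]
Step 13: x=[3.2687] v=[-0.8925]
Step 14: x=[3.2216] v=[-0.9416]
Step 15: x=[3.1723] v=[-0.9866]
Step 16: x=[3.1209] v=[-1.0274]
Step 17: x=[3.0677] v=[-1.0638]
Step 18: x=[3.0129] v=[-1.0956]
Step 19: x=[2.9568] v=[-1.1226]
Step 20: x=[2.8996] v=[-1.1448]
Step 21: x=[2.8415] v=[-1.1620]
Step 22: x=[2.7828] v=[-1.1742]
Step 23: x=[2.7237] v=[-1.1814]
Step 24: x=[2.6645] v=[-1.1834]
Step 25: x=[2.6055] v=[-1.1803]
Step 26: x=[2.5469] v=[-1.1721]
Step 27: x=[2.4890] v=[-1.1589]
Step 28: x=[2.4320] v=[-1.1407]
Step 29: x=[2.3761] v=[-1.1176]
Step 30: x=[2.3216] v=[-1.0896]
Step 31: x=[2.2688] v=[-1.0569]
Step 32: x=[2.2178] v=[-1.0197]
Step 33: x=[2.1689] v=[-0.9781]
Step 34: x=[2.1223] v=[-0.9322]
Step 35: x=[2.0782] v=[-0.8823]
Step 36: x=[2.0368] v=[-0.8286]
Step 37: x=[1.9982] v=[-0.7713]
Step 38: x=[1.9627] v=[-0.7107]
Step 39: x=[1.9304] v=[-0.6470]
Step 40: x=[1.9014] v=[-0.5805]
Step 41: x=[1.8758] v=[-0.5115]
Step 42: x=[1.8538] v=[-0.4403]
Step 43: x=[1.8354] v=[-0.3672]
Step 44: x=[1.8208] v=[-0.2925]
Step 45: x=[1.8100] v=[-0.2166]
Step 46: x=[1.8030] v=[-0.1397]
Step 47: x=[1.7999] v=[-0.0622]
Step 48: x=[1.8007] v=[0.0155]
First v>=0 after going negative at step 48, time=2.4000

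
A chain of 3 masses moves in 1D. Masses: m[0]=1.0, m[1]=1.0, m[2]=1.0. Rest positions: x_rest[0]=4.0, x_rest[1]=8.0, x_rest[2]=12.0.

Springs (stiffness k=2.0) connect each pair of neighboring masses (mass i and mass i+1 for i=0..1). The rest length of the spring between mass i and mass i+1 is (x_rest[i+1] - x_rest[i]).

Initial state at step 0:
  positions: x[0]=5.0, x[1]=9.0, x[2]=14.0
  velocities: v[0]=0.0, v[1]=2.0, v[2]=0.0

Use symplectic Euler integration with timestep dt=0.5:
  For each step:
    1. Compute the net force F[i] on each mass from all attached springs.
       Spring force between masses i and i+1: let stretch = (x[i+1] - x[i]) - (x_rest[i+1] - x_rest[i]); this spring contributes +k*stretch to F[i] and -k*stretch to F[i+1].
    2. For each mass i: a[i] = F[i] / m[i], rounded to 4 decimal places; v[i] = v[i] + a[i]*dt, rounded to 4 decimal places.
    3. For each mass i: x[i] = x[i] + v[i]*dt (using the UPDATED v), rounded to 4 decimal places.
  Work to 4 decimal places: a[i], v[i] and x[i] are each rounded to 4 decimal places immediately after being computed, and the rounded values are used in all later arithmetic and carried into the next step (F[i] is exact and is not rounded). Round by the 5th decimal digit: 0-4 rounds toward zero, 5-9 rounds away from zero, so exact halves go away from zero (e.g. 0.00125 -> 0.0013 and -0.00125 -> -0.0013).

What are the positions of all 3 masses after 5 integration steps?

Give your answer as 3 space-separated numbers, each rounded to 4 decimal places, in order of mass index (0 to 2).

Answer: 7.3750 10.9688 14.6563

Derivation:
Step 0: x=[5.0000 9.0000 14.0000] v=[0.0000 2.0000 0.0000]
Step 1: x=[5.0000 10.5000 13.5000] v=[0.0000 3.0000 -1.0000]
Step 2: x=[5.7500 10.7500 13.5000] v=[1.5000 0.5000 0.0000]
Step 3: x=[7.0000 9.8750 14.1250] v=[2.5000 -1.7500 1.2500]
Step 4: x=[7.6875 9.6875 14.6250] v=[1.3750 -0.3750 1.0000]
Step 5: x=[7.3750 10.9688 14.6563] v=[-0.6250 2.5625 0.0625]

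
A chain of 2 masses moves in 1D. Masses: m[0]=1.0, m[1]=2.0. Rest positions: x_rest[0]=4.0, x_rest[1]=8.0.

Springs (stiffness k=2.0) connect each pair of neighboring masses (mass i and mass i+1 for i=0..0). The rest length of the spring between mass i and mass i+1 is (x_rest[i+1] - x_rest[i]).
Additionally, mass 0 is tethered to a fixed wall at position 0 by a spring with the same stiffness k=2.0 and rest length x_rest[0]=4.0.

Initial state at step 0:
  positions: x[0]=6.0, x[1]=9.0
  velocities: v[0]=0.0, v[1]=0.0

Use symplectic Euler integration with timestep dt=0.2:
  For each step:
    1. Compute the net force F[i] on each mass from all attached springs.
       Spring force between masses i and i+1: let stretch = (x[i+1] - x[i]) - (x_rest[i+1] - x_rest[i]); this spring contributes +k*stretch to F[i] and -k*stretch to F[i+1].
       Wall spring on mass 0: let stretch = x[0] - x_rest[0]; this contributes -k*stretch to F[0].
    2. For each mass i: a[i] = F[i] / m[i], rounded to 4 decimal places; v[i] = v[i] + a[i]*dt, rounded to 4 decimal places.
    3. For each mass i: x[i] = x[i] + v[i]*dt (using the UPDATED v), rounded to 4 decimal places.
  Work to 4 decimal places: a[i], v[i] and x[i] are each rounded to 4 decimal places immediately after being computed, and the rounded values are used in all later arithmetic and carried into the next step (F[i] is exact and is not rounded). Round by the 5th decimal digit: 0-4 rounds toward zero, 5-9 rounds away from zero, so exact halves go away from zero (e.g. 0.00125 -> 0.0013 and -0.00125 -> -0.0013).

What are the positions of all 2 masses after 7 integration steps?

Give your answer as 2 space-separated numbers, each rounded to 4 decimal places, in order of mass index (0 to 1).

Answer: 3.1469 9.0931

Derivation:
Step 0: x=[6.0000 9.0000] v=[0.0000 0.0000]
Step 1: x=[5.7600 9.0400] v=[-1.2000 0.2000]
Step 2: x=[5.3216 9.1088] v=[-2.1920 0.3440]
Step 3: x=[4.7604 9.1861] v=[-2.8058 0.3866]
Step 4: x=[4.1725 9.2464] v=[-2.9397 0.3015]
Step 5: x=[3.6567 9.2637] v=[-2.5791 0.0867]
Step 6: x=[3.2969 9.2168] v=[-1.7990 -0.2347]
Step 7: x=[3.1469 9.0931] v=[-0.7498 -0.6187]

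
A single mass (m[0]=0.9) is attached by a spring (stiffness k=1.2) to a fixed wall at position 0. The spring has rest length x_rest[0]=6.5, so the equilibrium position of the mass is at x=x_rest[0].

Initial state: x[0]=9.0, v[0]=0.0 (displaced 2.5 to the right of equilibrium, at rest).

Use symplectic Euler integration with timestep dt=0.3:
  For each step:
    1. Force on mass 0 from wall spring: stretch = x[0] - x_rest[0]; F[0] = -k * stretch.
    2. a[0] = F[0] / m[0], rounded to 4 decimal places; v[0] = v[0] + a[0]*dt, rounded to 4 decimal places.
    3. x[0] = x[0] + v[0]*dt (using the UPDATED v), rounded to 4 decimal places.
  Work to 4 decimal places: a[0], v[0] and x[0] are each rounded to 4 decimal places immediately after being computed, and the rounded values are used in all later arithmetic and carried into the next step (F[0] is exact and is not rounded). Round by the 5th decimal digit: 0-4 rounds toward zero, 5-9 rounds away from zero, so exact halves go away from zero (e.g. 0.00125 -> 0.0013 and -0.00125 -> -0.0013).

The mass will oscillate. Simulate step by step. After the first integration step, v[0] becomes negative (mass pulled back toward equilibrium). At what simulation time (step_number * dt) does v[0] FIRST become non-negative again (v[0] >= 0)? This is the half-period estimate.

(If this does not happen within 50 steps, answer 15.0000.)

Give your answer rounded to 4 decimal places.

Step 0: x=[9.0000] v=[0.0000]
Step 1: x=[8.7000] v=[-1.0000]
Step 2: x=[8.1360] v=[-1.8800]
Step 3: x=[7.3757] v=[-2.5344]
Step 4: x=[6.5103] v=[-2.8847]
Step 5: x=[5.6437] v=[-2.8888]
Step 6: x=[4.8798] v=[-2.5463]
Step 7: x=[4.3103] v=[-1.8982]
Step 8: x=[4.0036] v=[-1.0223]
Step 9: x=[3.9965] v=[-0.0238]
Step 10: x=[4.2898] v=[0.9776]
First v>=0 after going negative at step 10, time=3.0000

Answer: 3.0000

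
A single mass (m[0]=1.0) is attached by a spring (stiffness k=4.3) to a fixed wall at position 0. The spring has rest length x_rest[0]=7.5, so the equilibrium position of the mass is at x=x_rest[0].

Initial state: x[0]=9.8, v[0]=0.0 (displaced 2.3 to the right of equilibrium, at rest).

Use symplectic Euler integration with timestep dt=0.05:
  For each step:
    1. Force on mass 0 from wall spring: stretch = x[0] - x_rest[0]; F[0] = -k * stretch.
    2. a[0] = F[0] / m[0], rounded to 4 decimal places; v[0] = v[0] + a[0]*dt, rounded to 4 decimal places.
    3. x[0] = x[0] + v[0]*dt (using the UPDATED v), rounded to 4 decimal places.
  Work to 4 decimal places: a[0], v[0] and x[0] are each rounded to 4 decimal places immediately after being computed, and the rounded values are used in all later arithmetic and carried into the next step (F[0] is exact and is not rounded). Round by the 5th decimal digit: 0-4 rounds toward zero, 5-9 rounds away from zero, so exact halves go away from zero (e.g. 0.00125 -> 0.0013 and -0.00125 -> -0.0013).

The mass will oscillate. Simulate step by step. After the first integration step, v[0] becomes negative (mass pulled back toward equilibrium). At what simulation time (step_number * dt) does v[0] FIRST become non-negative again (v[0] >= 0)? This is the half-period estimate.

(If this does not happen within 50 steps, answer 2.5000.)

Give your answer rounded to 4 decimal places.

Answer: 1.5500

Derivation:
Step 0: x=[9.8000] v=[0.0000]
Step 1: x=[9.7753] v=[-0.4945]
Step 2: x=[9.7261] v=[-0.9837]
Step 3: x=[9.6530] v=[-1.4623]
Step 4: x=[9.5567] v=[-1.9252]
Step 5: x=[9.4383] v=[-2.3674]
Step 6: x=[9.2991] v=[-2.7841]
Step 7: x=[9.1406] v=[-3.1709]
Step 8: x=[8.9644] v=[-3.5236]
Step 9: x=[8.7725] v=[-3.8384]
Step 10: x=[8.5669] v=[-4.1120]
Step 11: x=[8.3498] v=[-4.3414]
Step 12: x=[8.1236] v=[-4.5241]
Step 13: x=[7.8907] v=[-4.6582]
Step 14: x=[7.6536] v=[-4.7422]
Step 15: x=[7.4148] v=[-4.7752]
Step 16: x=[7.1770] v=[-4.7569]
Step 17: x=[6.9426] v=[-4.6875]
Step 18: x=[6.7142] v=[-4.5677]
Step 19: x=[6.4943] v=[-4.3988]
Step 20: x=[6.2852] v=[-4.1826]
Step 21: x=[6.0891] v=[-3.9214]
Step 22: x=[5.9082] v=[-3.6181]
Step 23: x=[5.7444] v=[-3.2759]
Step 24: x=[5.5995] v=[-2.8984]
Step 25: x=[5.4750] v=[-2.4898]
Step 26: x=[5.3723] v=[-2.0544]
Step 27: x=[5.2925] v=[-1.5969]
Step 28: x=[5.2364] v=[-1.1223]
Step 29: x=[5.2046] v=[-0.6356]
Step 30: x=[5.1975] v=[-0.1421]
Step 31: x=[5.2151] v=[0.3529]
First v>=0 after going negative at step 31, time=1.5500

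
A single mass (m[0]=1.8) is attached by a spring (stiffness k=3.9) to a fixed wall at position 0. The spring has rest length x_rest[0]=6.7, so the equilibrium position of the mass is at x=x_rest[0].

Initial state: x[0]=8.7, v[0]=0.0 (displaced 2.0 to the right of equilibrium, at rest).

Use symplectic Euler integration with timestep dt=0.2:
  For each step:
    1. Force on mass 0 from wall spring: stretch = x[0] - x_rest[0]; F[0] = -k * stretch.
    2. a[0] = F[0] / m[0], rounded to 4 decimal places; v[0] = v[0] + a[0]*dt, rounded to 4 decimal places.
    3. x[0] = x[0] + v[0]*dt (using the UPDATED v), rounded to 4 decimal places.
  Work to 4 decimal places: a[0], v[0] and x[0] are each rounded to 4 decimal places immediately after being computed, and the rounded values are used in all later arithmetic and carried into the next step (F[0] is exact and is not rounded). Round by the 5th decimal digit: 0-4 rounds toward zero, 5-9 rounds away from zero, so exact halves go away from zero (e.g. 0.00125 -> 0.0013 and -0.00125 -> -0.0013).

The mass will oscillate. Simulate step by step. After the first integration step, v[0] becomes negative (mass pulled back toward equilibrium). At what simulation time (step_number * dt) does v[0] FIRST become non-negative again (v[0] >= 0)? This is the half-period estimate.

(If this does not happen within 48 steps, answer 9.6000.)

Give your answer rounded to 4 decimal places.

Answer: 2.2000

Derivation:
Step 0: x=[8.7000] v=[0.0000]
Step 1: x=[8.5267] v=[-0.8667]
Step 2: x=[8.1950] v=[-1.6583]
Step 3: x=[7.7338] v=[-2.3061]
Step 4: x=[7.1830] v=[-2.7541]
Step 5: x=[6.5903] v=[-2.9634]
Step 6: x=[6.0071] v=[-2.9159]
Step 7: x=[5.4840] v=[-2.6156]
Step 8: x=[5.0663] v=[-2.0887]
Step 9: x=[4.7901] v=[-1.3808]
Step 10: x=[4.6795] v=[-0.5532]
Step 11: x=[4.7440] v=[0.3224]
First v>=0 after going negative at step 11, time=2.2000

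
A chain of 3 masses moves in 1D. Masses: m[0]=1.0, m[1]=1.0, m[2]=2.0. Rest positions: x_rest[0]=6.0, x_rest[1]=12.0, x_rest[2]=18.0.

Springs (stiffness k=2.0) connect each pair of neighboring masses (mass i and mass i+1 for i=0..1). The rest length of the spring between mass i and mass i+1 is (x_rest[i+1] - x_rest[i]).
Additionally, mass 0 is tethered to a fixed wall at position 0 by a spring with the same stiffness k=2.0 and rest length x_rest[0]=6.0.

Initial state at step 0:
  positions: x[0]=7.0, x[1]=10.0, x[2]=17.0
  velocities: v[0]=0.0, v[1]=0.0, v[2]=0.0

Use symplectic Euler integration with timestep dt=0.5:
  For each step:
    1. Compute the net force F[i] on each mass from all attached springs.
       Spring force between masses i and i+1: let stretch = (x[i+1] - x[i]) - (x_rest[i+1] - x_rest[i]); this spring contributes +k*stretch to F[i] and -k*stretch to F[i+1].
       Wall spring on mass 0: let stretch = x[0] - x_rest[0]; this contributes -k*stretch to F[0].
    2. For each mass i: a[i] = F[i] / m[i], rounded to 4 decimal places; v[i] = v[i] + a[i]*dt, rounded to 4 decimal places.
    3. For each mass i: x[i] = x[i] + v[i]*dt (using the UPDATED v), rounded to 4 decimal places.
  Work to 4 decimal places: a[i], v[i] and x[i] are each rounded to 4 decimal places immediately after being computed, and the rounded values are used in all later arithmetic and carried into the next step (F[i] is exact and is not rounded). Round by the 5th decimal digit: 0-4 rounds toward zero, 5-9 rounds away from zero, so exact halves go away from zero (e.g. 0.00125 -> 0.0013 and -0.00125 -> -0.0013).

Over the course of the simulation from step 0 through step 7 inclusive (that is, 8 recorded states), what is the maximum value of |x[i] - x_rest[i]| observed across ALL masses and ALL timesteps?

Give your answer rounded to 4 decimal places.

Step 0: x=[7.0000 10.0000 17.0000] v=[0.0000 0.0000 0.0000]
Step 1: x=[5.0000 12.0000 16.7500] v=[-4.0000 4.0000 -0.5000]
Step 2: x=[4.0000 12.8750 16.8125] v=[-2.0000 1.7500 0.1250]
Step 3: x=[5.4375 11.2813 17.3907] v=[2.8750 -3.1875 1.1563]
Step 4: x=[7.0782 9.8204 17.9415] v=[3.2813 -2.9219 1.1016]
Step 5: x=[6.5509 11.0489 17.9621] v=[-1.0547 2.4570 0.0411]
Step 6: x=[4.9971 13.4850 17.7544] v=[-3.1076 4.8722 -0.4155]
Step 7: x=[5.1887 13.8119 17.9793] v=[0.3832 0.6537 0.4498]
Max displacement = 2.1796

Answer: 2.1796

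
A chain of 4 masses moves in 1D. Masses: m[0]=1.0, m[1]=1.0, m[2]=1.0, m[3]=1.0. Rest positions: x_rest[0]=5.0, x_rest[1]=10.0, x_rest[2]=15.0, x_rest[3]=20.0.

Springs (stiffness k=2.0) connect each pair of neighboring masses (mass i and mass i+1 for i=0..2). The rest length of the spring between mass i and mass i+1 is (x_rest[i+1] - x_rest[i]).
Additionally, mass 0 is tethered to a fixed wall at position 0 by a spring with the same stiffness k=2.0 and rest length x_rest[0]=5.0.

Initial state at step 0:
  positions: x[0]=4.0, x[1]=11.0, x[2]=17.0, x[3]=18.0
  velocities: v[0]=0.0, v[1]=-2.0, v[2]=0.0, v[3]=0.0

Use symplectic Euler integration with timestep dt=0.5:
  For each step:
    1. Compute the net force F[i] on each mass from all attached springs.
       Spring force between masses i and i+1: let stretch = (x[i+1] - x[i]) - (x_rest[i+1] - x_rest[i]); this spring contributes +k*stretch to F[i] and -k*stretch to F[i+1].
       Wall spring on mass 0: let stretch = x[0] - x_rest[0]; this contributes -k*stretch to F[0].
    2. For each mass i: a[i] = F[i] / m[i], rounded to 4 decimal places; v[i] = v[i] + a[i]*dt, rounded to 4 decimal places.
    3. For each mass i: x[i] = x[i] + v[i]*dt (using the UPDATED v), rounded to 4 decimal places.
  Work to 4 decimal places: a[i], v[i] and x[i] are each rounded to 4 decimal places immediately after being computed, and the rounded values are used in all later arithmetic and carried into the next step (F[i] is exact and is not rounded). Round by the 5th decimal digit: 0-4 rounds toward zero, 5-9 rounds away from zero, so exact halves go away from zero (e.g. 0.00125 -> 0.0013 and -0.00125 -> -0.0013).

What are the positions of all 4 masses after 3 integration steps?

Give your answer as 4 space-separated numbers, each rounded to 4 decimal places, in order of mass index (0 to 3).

Step 0: x=[4.0000 11.0000 17.0000 18.0000] v=[0.0000 -2.0000 0.0000 0.0000]
Step 1: x=[5.5000 9.5000 14.5000 20.0000] v=[3.0000 -3.0000 -5.0000 4.0000]
Step 2: x=[6.2500 8.5000 12.2500 21.7500] v=[1.5000 -2.0000 -4.5000 3.5000]
Step 3: x=[5.0000 8.2500 12.8750 21.2500] v=[-2.5000 -0.5000 1.2500 -1.0000]

Answer: 5.0000 8.2500 12.8750 21.2500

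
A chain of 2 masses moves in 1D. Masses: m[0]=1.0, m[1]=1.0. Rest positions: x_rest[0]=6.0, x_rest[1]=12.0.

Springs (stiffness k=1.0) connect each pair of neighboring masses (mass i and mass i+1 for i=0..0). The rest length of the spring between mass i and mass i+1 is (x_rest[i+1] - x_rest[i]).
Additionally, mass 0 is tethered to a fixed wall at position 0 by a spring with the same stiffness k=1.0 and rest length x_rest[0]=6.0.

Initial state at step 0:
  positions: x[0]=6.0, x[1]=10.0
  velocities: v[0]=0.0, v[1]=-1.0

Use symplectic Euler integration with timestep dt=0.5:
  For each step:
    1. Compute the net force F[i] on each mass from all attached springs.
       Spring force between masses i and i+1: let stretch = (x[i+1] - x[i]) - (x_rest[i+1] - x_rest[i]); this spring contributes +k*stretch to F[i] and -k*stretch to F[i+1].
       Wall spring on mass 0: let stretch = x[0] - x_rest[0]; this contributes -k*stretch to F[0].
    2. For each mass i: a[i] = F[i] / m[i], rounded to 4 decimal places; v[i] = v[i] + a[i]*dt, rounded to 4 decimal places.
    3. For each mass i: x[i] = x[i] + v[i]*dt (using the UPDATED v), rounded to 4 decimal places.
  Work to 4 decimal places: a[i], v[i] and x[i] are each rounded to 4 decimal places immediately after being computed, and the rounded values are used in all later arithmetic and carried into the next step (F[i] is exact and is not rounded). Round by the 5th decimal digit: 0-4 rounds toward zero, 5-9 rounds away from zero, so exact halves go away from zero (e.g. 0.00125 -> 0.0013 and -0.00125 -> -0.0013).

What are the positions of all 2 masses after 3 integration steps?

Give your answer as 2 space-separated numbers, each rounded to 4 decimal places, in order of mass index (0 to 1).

Step 0: x=[6.0000 10.0000] v=[0.0000 -1.0000]
Step 1: x=[5.5000 10.0000] v=[-1.0000 0.0000]
Step 2: x=[4.7500 10.3750] v=[-1.5000 0.7500]
Step 3: x=[4.2188 10.8438] v=[-1.0625 0.9375]

Answer: 4.2188 10.8438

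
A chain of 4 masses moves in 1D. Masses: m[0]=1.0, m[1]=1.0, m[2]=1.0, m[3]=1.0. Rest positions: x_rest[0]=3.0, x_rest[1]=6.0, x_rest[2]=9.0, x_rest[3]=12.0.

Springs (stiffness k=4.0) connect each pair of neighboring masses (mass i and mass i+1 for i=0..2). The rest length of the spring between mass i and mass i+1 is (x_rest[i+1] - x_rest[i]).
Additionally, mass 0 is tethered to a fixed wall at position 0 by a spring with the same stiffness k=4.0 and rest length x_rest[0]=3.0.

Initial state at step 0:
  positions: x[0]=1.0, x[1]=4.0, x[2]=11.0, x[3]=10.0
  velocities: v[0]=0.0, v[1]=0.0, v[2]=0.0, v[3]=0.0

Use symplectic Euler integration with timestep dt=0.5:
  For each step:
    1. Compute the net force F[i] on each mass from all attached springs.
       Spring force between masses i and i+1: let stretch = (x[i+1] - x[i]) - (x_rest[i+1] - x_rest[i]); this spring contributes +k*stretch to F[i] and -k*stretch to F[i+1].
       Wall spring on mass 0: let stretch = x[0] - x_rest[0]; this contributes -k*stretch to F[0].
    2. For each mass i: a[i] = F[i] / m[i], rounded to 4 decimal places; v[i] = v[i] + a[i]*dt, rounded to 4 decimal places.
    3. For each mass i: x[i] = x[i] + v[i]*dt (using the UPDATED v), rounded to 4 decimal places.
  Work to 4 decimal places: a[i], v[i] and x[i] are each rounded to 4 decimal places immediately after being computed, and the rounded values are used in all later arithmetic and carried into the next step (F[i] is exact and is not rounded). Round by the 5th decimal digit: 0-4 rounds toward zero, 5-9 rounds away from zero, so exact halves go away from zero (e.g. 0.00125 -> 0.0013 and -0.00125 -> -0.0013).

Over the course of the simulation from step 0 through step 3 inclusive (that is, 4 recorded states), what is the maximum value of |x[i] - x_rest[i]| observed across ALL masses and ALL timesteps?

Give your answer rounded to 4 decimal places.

Step 0: x=[1.0000 4.0000 11.0000 10.0000] v=[0.0000 0.0000 0.0000 0.0000]
Step 1: x=[3.0000 8.0000 3.0000 14.0000] v=[4.0000 8.0000 -16.0000 8.0000]
Step 2: x=[7.0000 2.0000 11.0000 10.0000] v=[8.0000 -12.0000 16.0000 -8.0000]
Step 3: x=[-1.0000 10.0000 9.0000 10.0000] v=[-16.0000 16.0000 -4.0000 0.0000]
Max displacement = 6.0000

Answer: 6.0000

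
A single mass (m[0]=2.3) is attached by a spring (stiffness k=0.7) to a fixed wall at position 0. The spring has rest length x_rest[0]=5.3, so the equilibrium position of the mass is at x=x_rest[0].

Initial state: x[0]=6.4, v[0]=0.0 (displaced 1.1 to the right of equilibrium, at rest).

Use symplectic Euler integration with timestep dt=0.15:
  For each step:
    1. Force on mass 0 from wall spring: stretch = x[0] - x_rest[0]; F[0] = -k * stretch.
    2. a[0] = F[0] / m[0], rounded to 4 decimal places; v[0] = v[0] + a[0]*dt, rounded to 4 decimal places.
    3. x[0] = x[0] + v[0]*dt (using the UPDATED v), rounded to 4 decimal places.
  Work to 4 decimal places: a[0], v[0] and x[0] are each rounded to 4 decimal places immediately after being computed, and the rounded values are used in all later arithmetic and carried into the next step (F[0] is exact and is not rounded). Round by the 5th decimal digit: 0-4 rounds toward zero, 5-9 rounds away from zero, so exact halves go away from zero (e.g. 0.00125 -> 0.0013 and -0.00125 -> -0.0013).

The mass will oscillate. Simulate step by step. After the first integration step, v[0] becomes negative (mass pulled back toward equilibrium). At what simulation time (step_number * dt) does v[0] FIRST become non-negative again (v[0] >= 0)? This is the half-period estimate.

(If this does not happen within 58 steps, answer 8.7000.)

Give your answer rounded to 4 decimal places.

Step 0: x=[6.4000] v=[0.0000]
Step 1: x=[6.3925] v=[-0.0502]
Step 2: x=[6.3775] v=[-0.1001]
Step 3: x=[6.3551] v=[-0.1493]
Step 4: x=[6.3255] v=[-0.1975]
Step 5: x=[6.2889] v=[-0.2443]
Step 6: x=[6.2455] v=[-0.2895]
Step 7: x=[6.1956] v=[-0.3327]
Step 8: x=[6.1396] v=[-0.3736]
Step 9: x=[6.0778] v=[-0.4119]
Step 10: x=[6.0107] v=[-0.4474]
Step 11: x=[5.9387] v=[-0.4798]
Step 12: x=[5.8624] v=[-0.5090]
Step 13: x=[5.7822] v=[-0.5347]
Step 14: x=[5.6987] v=[-0.5567]
Step 15: x=[5.6125] v=[-0.5749]
Step 16: x=[5.5241] v=[-0.5892]
Step 17: x=[5.4342] v=[-0.5994]
Step 18: x=[5.3434] v=[-0.6055]
Step 19: x=[5.2523] v=[-0.6075]
Step 20: x=[5.1615] v=[-0.6053]
Step 21: x=[5.0717] v=[-0.5990]
Step 22: x=[4.9834] v=[-0.5886]
Step 23: x=[4.8973] v=[-0.5741]
Step 24: x=[4.8139] v=[-0.5557]
Step 25: x=[4.7339] v=[-0.5335]
Step 26: x=[4.6577] v=[-0.5077]
Step 27: x=[4.5859] v=[-0.4784]
Step 28: x=[4.5190] v=[-0.4458]
Step 29: x=[4.4575] v=[-0.4101]
Step 30: x=[4.4018] v=[-0.3716]
Step 31: x=[4.3522] v=[-0.3306]
Step 32: x=[4.3091] v=[-0.2873]
Step 33: x=[4.2728] v=[-0.2421]
Step 34: x=[4.2435] v=[-0.1952]
Step 35: x=[4.2215] v=[-0.1470]
Step 36: x=[4.2068] v=[-0.0978]
Step 37: x=[4.1996] v=[-0.0479]
Step 38: x=[4.1999] v=[0.0023]
First v>=0 after going negative at step 38, time=5.7000

Answer: 5.7000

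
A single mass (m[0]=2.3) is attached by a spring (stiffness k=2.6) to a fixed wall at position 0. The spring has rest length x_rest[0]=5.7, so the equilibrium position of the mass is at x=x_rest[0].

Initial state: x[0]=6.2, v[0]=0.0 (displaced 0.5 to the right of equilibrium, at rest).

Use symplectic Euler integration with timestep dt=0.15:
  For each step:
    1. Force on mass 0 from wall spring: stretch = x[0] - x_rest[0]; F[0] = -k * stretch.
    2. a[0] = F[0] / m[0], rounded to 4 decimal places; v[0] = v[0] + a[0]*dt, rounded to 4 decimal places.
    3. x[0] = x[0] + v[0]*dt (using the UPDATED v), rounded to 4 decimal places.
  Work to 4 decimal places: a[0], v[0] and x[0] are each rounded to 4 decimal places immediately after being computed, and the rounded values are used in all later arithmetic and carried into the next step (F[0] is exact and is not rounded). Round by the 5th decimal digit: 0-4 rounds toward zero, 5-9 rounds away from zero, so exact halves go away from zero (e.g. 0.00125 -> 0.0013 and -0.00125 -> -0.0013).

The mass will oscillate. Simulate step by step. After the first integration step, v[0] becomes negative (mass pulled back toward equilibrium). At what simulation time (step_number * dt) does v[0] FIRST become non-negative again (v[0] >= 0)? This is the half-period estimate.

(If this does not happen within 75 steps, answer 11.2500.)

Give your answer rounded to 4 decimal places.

Step 0: x=[6.2000] v=[0.0000]
Step 1: x=[6.1873] v=[-0.0848]
Step 2: x=[6.1622] v=[-0.1674]
Step 3: x=[6.1253] v=[-0.2458]
Step 4: x=[6.0776] v=[-0.3179]
Step 5: x=[6.0203] v=[-0.3819]
Step 6: x=[5.9549] v=[-0.4362]
Step 7: x=[5.8830] v=[-0.4794]
Step 8: x=[5.8064] v=[-0.5104]
Step 9: x=[5.7271] v=[-0.5284]
Step 10: x=[5.6472] v=[-0.5330]
Step 11: x=[5.5686] v=[-0.5240]
Step 12: x=[5.4933] v=[-0.5017]
Step 13: x=[5.4233] v=[-0.4666]
Step 14: x=[5.3603] v=[-0.4197]
Step 15: x=[5.3060] v=[-0.3621]
Step 16: x=[5.2617] v=[-0.2953]
Step 17: x=[5.2286] v=[-0.2210]
Step 18: x=[5.2074] v=[-0.1411]
Step 19: x=[5.1988] v=[-0.0576]
Step 20: x=[5.2029] v=[0.0274]
First v>=0 after going negative at step 20, time=3.0000

Answer: 3.0000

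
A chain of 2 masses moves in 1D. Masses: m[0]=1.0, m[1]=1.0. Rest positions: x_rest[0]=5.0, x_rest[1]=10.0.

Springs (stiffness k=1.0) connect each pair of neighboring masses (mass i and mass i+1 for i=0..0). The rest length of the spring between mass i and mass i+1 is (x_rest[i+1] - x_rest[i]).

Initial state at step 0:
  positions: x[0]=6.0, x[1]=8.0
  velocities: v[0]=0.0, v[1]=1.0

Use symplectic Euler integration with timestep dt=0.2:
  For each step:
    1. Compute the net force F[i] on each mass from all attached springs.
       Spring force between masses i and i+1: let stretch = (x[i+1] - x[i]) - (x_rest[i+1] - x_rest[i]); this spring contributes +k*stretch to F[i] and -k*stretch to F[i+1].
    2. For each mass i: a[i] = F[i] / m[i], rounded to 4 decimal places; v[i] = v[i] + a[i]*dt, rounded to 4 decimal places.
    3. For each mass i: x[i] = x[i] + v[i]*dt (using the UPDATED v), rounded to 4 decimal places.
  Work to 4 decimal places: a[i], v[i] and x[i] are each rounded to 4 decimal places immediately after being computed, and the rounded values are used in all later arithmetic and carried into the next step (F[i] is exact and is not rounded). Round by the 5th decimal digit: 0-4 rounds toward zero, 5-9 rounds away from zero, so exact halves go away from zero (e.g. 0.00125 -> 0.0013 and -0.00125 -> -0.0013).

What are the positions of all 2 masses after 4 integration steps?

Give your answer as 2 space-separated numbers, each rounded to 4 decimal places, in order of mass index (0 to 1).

Answer: 5.0149 9.7851

Derivation:
Step 0: x=[6.0000 8.0000] v=[0.0000 1.0000]
Step 1: x=[5.8800 8.3200] v=[-0.6000 1.6000]
Step 2: x=[5.6576 8.7424] v=[-1.1120 2.1120]
Step 3: x=[5.3586 9.2414] v=[-1.4950 2.4950]
Step 4: x=[5.0149 9.7851] v=[-1.7184 2.7184]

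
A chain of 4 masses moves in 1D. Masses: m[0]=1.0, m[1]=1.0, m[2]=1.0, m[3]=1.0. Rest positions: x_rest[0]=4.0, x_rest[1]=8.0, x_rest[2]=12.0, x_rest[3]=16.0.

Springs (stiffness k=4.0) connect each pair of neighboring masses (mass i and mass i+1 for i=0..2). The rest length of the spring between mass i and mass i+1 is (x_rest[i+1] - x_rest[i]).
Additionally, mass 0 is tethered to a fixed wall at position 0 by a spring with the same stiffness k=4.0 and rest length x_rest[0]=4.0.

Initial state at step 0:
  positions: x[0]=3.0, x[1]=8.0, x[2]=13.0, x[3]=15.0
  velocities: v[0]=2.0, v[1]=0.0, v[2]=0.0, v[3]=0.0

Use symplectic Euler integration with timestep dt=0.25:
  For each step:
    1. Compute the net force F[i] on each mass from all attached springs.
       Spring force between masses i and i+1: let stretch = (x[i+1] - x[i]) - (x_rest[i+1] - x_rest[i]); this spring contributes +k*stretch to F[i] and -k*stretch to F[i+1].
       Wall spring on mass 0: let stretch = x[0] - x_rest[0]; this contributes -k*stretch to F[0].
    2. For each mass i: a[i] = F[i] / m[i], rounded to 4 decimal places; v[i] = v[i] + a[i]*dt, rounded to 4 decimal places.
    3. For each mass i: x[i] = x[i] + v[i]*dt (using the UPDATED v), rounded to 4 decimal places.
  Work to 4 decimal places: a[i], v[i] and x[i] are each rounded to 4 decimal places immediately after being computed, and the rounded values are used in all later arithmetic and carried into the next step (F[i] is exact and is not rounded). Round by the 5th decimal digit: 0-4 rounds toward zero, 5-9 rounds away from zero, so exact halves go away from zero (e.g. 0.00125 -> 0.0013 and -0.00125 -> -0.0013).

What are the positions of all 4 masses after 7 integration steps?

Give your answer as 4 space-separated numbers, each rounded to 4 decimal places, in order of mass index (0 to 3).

Answer: 2.8311 8.3224 13.6622 15.5518

Derivation:
Step 0: x=[3.0000 8.0000 13.0000 15.0000] v=[2.0000 0.0000 0.0000 0.0000]
Step 1: x=[4.0000 8.0000 12.2500 15.5000] v=[4.0000 0.0000 -3.0000 2.0000]
Step 2: x=[5.0000 8.0625 11.2500 16.1875] v=[4.0000 0.2500 -4.0000 2.7500]
Step 3: x=[5.5156 8.1563 10.6875 16.6406] v=[2.0625 0.3750 -2.2500 1.8125]
Step 4: x=[5.3125 8.2227 10.9805 16.6055] v=[-0.8124 0.2655 1.1719 -0.1406]
Step 5: x=[4.5088 8.2510 11.9903 16.1641] v=[-3.2147 0.1131 4.0391 -1.7656]
Step 6: x=[3.5135 8.2786 13.1087 15.6793] v=[-3.9813 0.1102 4.4736 -1.9394]
Step 7: x=[2.8311 8.3224 13.6622 15.5518] v=[-2.7297 0.1752 2.2141 -0.5100]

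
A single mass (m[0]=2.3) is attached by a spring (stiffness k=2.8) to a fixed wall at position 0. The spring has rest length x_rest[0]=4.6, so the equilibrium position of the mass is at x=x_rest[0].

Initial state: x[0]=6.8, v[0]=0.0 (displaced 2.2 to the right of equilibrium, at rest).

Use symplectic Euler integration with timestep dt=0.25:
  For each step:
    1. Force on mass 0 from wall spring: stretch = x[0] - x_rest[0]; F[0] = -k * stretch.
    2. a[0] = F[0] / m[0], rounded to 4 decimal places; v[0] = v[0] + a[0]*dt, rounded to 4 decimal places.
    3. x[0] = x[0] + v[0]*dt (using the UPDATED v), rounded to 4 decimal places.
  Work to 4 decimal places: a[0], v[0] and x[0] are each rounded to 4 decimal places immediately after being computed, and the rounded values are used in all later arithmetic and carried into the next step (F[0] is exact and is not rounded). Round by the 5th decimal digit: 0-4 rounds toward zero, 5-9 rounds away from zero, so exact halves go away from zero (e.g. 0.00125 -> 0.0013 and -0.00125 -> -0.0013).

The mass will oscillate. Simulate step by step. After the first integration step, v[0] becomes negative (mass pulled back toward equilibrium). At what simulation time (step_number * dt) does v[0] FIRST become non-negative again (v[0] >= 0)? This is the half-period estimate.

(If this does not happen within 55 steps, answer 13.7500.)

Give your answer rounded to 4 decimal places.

Step 0: x=[6.8000] v=[0.0000]
Step 1: x=[6.6326] v=[-0.6696]
Step 2: x=[6.3106] v=[-1.2882]
Step 3: x=[5.8584] v=[-1.8088]
Step 4: x=[5.3105] v=[-2.1918]
Step 5: x=[4.7085] v=[-2.4081]
Step 6: x=[4.0982] v=[-2.4411]
Step 7: x=[3.5261] v=[-2.2884]
Step 8: x=[3.0357] v=[-1.9616]
Step 9: x=[2.6643] v=[-1.4855]
Step 10: x=[2.4402] v=[-0.8964]
Step 11: x=[2.3804] v=[-0.2391]
Step 12: x=[2.4895] v=[0.4364]
First v>=0 after going negative at step 12, time=3.0000

Answer: 3.0000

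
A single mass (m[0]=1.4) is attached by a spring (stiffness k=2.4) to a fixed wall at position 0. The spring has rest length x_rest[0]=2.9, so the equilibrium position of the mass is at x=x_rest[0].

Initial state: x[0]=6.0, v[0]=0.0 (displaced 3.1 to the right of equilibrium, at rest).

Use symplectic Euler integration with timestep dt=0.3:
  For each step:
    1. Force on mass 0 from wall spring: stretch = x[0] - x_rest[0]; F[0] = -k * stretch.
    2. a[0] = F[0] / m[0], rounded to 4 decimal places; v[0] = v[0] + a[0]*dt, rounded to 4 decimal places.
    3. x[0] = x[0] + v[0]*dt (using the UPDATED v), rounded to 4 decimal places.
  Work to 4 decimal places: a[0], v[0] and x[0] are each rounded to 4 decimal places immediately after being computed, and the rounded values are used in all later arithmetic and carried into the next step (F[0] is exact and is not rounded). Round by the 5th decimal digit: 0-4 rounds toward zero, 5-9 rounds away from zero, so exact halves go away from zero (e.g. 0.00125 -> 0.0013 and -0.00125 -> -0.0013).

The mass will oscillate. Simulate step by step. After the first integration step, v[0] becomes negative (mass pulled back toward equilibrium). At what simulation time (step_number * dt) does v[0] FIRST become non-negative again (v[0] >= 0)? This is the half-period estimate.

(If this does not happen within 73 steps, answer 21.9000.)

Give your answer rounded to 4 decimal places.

Answer: 2.4000

Derivation:
Step 0: x=[6.0000] v=[0.0000]
Step 1: x=[5.5217] v=[-1.5943]
Step 2: x=[4.6389] v=[-2.9426]
Step 3: x=[3.4878] v=[-3.8369]
Step 4: x=[2.2460] v=[-4.1392]
Step 5: x=[1.1051] v=[-3.8029]
Step 6: x=[0.2412] v=[-2.8798]
Step 7: x=[-0.2125] v=[-1.5124]
Step 8: x=[-0.1860] v=[0.0883]
First v>=0 after going negative at step 8, time=2.4000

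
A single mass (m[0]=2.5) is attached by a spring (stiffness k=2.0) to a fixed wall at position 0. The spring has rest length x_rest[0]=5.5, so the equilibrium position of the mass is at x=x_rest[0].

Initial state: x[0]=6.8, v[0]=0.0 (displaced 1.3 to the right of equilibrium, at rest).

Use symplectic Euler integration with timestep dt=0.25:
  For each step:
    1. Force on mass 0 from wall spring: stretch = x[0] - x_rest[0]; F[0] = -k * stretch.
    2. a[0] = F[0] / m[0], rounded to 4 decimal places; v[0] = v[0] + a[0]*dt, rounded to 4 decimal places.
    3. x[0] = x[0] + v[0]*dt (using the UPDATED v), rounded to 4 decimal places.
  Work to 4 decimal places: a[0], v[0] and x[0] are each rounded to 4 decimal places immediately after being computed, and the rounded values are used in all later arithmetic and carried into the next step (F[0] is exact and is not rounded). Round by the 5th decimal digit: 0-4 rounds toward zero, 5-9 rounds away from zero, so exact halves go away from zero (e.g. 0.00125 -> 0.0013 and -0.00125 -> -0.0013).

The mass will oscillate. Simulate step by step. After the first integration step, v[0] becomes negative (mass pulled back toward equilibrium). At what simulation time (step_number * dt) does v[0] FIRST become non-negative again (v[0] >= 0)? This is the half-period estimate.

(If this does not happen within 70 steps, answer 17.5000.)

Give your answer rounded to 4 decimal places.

Step 0: x=[6.8000] v=[0.0000]
Step 1: x=[6.7350] v=[-0.2600]
Step 2: x=[6.6083] v=[-0.5070]
Step 3: x=[6.4261] v=[-0.7287]
Step 4: x=[6.1976] v=[-0.9139]
Step 5: x=[5.9343] v=[-1.0534]
Step 6: x=[5.6492] v=[-1.1403]
Step 7: x=[5.3567] v=[-1.1702]
Step 8: x=[5.0713] v=[-1.1416]
Step 9: x=[4.8073] v=[-1.0559]
Step 10: x=[4.5780] v=[-0.9174]
Step 11: x=[4.3948] v=[-0.7330]
Step 12: x=[4.2668] v=[-0.5120]
Step 13: x=[4.2005] v=[-0.2654]
Step 14: x=[4.1991] v=[-0.0055]
Step 15: x=[4.2628] v=[0.2547]
First v>=0 after going negative at step 15, time=3.7500

Answer: 3.7500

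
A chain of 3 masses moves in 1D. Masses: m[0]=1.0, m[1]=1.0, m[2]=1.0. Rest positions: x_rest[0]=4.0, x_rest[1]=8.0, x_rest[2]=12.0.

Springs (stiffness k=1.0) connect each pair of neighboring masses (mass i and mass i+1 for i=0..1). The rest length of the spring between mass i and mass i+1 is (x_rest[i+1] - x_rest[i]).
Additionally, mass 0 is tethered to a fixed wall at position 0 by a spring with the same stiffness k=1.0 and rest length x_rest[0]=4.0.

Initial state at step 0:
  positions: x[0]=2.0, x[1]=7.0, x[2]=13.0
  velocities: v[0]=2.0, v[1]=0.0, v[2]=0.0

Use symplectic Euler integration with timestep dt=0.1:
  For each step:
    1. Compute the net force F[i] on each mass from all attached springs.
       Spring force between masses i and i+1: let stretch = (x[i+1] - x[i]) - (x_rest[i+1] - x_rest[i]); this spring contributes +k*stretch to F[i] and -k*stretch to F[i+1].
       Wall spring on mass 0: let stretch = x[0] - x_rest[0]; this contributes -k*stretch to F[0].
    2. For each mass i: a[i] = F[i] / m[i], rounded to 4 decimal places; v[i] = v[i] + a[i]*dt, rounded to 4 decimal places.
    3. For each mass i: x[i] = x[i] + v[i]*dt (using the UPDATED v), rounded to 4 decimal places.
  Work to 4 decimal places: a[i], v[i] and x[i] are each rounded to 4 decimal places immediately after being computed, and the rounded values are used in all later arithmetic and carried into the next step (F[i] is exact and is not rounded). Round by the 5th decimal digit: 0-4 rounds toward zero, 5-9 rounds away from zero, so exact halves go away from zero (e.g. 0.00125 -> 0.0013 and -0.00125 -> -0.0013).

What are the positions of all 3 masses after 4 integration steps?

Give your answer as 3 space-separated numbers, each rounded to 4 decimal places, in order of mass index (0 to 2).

Answer: 3.0532 7.1180 12.8046

Derivation:
Step 0: x=[2.0000 7.0000 13.0000] v=[2.0000 0.0000 0.0000]
Step 1: x=[2.2300 7.0100 12.9800] v=[2.3000 0.1000 -0.2000]
Step 2: x=[2.4855 7.0319 12.9403] v=[2.5550 0.2190 -0.3970]
Step 3: x=[2.7616 7.0674 12.8815] v=[2.7611 0.3552 -0.5878]
Step 4: x=[3.0532 7.1180 12.8046] v=[2.9155 0.5060 -0.7692]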